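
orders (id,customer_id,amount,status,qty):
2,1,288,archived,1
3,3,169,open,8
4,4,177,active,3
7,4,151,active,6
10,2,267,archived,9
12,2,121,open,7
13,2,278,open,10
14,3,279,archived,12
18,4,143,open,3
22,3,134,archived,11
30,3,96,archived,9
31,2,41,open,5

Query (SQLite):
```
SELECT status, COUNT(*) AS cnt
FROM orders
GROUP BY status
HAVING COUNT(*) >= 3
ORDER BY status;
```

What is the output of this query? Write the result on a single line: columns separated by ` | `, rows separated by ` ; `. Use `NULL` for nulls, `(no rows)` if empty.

Partition orders by status; compute COUNT(*) within each group.
HAVING: keep groups with count ≥ 3.
  active: ids {4, 7} → COUNT(*)=2
  archived: ids {2, 10, 14, 22, 30} → COUNT(*)=5
  open: ids {3, 12, 13, 18, 31} → COUNT(*)=5

archived | 5 ; open | 5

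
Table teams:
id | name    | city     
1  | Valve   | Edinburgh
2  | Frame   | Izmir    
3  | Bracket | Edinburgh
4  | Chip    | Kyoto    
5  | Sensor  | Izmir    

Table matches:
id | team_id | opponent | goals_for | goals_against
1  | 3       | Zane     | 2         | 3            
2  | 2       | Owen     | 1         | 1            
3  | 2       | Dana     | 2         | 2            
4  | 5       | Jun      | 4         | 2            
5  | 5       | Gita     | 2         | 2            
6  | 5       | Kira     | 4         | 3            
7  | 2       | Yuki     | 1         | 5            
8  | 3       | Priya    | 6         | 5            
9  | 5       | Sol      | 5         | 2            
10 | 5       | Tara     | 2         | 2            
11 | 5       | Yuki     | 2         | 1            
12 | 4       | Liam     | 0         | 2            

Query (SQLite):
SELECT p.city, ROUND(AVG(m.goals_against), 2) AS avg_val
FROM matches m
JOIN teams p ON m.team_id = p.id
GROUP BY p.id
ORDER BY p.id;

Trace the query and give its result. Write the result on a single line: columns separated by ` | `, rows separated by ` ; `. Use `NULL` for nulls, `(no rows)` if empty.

Izmir | 2.67 ; Edinburgh | 4 ; Kyoto | 2 ; Izmir | 2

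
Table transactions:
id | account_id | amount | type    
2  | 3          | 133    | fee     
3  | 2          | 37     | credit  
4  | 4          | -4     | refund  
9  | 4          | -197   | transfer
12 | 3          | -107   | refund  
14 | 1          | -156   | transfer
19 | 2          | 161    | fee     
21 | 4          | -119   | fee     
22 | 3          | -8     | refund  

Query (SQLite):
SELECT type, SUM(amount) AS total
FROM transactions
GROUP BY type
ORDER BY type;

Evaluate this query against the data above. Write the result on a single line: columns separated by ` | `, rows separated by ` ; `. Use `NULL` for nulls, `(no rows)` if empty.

credit | 37 ; fee | 175 ; refund | -119 ; transfer | -353

Partition transactions by type; compute SUM(amount) within each group.
  credit: ids {3} → SUM(amount)=37
  fee: ids {2, 19, 21} → SUM(amount)=175
  refund: ids {4, 12, 22} → SUM(amount)=-119
  transfer: ids {9, 14} → SUM(amount)=-353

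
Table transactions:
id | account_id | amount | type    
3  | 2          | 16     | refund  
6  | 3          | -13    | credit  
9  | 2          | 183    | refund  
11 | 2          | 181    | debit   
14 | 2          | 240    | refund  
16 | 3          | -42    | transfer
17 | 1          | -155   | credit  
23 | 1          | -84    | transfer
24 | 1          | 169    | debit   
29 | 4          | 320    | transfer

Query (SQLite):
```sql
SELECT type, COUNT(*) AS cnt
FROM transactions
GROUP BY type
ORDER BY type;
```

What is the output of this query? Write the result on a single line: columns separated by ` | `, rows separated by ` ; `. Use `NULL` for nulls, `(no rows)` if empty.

credit | 2 ; debit | 2 ; refund | 3 ; transfer | 3

Partition transactions by type; compute COUNT(*) within each group.
  credit: ids {6, 17} → COUNT(*)=2
  debit: ids {11, 24} → COUNT(*)=2
  refund: ids {3, 9, 14} → COUNT(*)=3
  transfer: ids {16, 23, 29} → COUNT(*)=3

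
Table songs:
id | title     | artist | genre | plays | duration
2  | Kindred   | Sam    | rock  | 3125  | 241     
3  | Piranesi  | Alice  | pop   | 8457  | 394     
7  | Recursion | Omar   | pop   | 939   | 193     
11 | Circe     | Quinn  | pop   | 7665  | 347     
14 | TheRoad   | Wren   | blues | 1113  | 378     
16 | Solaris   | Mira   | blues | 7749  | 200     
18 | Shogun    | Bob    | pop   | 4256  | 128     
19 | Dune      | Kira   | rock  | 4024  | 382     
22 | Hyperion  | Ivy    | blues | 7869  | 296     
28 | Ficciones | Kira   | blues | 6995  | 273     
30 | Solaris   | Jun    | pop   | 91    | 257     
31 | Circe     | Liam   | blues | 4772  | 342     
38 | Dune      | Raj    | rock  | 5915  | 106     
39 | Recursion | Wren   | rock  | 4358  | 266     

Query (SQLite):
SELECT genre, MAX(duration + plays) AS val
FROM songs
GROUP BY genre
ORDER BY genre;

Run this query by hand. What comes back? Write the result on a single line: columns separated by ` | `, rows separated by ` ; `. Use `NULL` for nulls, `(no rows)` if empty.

For each row compute duration + plays.
Group by genre; take MAX of the expression per group.
  blues: ids {14, 16, 22, 28, 31} → MAX(duration + plays)=8165
  pop: ids {3, 7, 11, 18, 30} → MAX(duration + plays)=8851
  rock: ids {2, 19, 38, 39} → MAX(duration + plays)=6021

blues | 8165 ; pop | 8851 ; rock | 6021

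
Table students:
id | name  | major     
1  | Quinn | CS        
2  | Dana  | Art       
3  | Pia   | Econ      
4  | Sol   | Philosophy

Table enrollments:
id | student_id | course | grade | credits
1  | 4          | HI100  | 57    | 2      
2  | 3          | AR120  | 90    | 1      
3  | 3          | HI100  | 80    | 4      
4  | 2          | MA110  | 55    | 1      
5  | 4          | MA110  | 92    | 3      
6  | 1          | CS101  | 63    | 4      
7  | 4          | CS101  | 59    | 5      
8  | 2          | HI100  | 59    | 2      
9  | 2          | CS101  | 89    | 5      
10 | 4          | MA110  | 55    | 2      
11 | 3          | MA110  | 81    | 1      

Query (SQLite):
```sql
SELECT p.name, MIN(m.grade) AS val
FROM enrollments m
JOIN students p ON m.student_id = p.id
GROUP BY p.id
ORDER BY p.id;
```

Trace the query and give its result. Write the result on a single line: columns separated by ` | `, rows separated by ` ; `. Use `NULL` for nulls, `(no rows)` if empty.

Quinn | 63 ; Dana | 55 ; Pia | 80 ; Sol | 55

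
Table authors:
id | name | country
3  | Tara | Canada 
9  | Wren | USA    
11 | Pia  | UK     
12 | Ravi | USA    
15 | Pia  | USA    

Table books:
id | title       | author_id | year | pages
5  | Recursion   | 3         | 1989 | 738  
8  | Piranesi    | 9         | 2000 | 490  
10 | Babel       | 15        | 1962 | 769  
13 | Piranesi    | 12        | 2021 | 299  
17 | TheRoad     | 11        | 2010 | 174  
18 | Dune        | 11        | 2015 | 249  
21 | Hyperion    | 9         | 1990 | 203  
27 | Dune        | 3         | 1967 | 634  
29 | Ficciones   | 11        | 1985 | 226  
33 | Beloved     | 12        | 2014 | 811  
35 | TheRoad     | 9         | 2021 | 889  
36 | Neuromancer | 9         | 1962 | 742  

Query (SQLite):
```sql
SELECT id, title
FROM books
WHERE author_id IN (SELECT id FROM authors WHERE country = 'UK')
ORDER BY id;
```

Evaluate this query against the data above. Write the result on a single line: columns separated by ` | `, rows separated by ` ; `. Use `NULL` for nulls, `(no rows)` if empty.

17 | TheRoad ; 18 | Dune ; 29 | Ficciones

Inner query: authors.id where country = 'UK'.
Outer: keep books rows whose author_id is in that set.
Inner query → {11}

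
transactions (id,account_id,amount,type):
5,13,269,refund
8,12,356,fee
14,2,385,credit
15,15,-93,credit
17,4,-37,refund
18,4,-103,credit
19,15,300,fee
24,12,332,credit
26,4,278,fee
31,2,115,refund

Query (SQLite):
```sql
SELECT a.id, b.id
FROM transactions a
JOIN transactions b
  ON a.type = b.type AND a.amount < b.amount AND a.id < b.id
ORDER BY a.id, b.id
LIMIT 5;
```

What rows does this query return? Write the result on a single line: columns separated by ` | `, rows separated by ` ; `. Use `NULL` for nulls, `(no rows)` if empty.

Pairs (a,b) with same type, a.amount < b.amount, a.id < b.id.
type groups: credit:{14,15,18,24} fee:{8,19,26} refund:{5,17,31}
Ordered by (a.id, b.id); first 5.

15 | 24 ; 17 | 31 ; 18 | 24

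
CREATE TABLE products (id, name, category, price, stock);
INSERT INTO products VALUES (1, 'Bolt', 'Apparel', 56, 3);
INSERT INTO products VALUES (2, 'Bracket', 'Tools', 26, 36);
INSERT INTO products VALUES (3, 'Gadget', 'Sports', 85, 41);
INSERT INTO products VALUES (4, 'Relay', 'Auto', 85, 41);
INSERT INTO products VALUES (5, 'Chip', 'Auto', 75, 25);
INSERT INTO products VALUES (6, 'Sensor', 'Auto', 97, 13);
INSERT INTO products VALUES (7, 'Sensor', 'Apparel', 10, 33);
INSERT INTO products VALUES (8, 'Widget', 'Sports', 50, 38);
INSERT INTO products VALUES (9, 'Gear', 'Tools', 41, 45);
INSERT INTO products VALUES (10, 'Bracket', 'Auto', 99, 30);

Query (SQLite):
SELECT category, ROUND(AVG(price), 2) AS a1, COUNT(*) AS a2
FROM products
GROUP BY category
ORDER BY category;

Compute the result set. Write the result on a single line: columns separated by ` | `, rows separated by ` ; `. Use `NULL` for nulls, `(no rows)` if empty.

Apparel | 33 | 2 ; Auto | 89 | 4 ; Sports | 67.5 | 2 ; Tools | 33.5 | 2

Group products by category.
Per group compute: ROUND(AVG(price), 2), COUNT(*).
  Apparel: ids {1, 7} → ROUND(AVG(price), 2)=33, COUNT(*)=2
  Auto: ids {4, 5, 6, 10} → ROUND(AVG(price), 2)=89, COUNT(*)=4
  Sports: ids {3, 8} → ROUND(AVG(price), 2)=67.5, COUNT(*)=2
  Tools: ids {2, 9} → ROUND(AVG(price), 2)=33.5, COUNT(*)=2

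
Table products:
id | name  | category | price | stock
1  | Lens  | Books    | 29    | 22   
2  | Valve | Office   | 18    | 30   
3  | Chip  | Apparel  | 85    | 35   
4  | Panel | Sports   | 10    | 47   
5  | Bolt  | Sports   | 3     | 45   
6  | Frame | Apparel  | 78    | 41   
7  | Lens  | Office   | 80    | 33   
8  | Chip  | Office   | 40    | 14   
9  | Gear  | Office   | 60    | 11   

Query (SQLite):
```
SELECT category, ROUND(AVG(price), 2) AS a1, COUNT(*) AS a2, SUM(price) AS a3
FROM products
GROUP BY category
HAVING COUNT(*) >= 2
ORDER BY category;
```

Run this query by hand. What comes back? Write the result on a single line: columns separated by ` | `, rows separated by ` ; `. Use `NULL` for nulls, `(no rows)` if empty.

Apparel | 81.5 | 2 | 163 ; Office | 49.5 | 4 | 198 ; Sports | 6.5 | 2 | 13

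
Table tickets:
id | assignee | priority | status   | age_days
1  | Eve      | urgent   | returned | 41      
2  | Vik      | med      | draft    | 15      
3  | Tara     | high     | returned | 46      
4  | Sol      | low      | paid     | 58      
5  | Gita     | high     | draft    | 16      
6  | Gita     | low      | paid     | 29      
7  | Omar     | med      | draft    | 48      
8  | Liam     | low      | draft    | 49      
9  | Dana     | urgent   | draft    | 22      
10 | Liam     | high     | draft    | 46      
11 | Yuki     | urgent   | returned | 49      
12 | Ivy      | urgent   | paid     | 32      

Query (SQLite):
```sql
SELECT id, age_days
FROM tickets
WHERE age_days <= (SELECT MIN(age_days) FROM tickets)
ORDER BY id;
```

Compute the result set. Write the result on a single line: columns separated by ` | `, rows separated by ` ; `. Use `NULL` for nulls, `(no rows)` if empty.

Scalar subquery: MIN(age_days) over all tickets rows = 15.
Keep rows where age_days <= that value.

2 | 15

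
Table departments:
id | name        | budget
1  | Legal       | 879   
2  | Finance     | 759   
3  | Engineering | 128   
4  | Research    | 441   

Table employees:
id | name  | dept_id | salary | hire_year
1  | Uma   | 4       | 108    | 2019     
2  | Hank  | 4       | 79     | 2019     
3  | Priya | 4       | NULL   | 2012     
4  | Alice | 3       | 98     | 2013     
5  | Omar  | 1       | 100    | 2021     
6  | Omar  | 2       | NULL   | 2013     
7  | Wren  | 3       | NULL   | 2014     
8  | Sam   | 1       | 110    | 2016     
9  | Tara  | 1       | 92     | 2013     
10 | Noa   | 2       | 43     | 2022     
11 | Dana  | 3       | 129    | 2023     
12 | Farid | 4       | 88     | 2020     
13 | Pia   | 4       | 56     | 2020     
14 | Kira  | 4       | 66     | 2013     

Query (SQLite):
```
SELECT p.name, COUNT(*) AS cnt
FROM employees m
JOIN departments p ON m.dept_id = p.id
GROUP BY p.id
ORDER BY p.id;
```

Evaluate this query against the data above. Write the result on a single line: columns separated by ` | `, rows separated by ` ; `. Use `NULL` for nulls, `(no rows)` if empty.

Join each employees row to its departments via dept_id.
Group joined rows by departments.id; compute COUNT(*) per group.
  1: ids {5, 8, 9} → COUNT(*)=3
  2: ids {6, 10} → COUNT(*)=2
  3: ids {4, 7, 11} → COUNT(*)=3
  4: ids {1, 2, 3, 12, 13, 14} → COUNT(*)=6

Legal | 3 ; Finance | 2 ; Engineering | 3 ; Research | 6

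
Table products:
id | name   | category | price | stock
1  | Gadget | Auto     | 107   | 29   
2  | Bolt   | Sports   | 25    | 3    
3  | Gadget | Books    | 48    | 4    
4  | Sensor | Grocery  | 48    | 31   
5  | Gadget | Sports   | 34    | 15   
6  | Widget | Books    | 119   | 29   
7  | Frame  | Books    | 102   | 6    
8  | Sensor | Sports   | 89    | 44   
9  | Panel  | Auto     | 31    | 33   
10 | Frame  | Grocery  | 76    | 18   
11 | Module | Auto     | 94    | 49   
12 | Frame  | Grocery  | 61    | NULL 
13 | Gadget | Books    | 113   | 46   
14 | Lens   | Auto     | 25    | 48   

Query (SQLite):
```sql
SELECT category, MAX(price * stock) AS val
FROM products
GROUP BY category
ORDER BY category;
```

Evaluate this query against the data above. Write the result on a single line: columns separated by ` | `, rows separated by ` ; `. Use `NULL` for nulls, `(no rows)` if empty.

Auto | 4606 ; Books | 5198 ; Grocery | 1488 ; Sports | 3916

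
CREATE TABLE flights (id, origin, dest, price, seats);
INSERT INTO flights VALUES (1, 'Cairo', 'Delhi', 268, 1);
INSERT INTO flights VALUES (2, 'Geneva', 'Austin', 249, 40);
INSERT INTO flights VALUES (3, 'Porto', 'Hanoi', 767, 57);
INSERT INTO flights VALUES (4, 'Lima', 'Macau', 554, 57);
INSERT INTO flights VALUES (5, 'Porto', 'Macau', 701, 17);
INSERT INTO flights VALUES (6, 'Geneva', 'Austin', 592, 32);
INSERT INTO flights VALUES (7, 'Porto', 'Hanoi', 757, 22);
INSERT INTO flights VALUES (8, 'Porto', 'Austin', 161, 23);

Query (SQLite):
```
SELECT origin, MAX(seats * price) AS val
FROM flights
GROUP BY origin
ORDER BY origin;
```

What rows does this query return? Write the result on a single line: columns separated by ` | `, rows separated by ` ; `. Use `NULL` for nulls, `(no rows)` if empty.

Cairo | 268 ; Geneva | 18944 ; Lima | 31578 ; Porto | 43719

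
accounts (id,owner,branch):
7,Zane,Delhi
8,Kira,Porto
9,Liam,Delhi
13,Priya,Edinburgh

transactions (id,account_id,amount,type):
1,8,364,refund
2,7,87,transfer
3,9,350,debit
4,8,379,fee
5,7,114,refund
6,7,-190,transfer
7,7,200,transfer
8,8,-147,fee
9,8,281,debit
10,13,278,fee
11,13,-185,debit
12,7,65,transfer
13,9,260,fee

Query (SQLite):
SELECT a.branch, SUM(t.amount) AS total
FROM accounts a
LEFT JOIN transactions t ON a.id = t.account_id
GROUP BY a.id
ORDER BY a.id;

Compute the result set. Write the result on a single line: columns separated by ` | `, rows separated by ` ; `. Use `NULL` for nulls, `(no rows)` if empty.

Delhi | 276 ; Porto | 877 ; Delhi | 610 ; Edinburgh | 93

LEFT JOIN keeps every accounts row; unmatched ones get NULL for transactions columns.
Group by accounts.id and compute SUM(t.amount). SUM over an all-NULL group is NULL.
  7: ids {2, 5, 6, 7, 12} → SUM(t.amount)=276
  8: ids {1, 4, 8, 9} → SUM(t.amount)=877
  9: ids {3, 13} → SUM(t.amount)=610
  13: ids {10, 11} → SUM(t.amount)=93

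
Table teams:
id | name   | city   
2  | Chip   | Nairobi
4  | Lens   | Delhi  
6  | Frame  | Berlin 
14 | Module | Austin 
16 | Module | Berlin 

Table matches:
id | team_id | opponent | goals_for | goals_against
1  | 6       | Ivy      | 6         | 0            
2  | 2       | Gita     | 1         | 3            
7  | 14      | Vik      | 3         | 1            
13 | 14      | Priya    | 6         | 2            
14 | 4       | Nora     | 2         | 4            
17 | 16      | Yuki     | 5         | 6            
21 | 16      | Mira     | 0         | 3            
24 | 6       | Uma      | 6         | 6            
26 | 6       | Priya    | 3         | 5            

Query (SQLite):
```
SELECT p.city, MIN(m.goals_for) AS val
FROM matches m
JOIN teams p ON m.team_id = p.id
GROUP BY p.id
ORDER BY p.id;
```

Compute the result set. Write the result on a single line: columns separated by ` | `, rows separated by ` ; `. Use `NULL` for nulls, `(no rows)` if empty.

Join each matches row to its teams via team_id.
Group joined rows by teams.id; compute MIN(m.goals_for) per group.
  2: ids {2} → MIN(m.goals_for)=1
  4: ids {14} → MIN(m.goals_for)=2
  6: ids {1, 24, 26} → MIN(m.goals_for)=3
  14: ids {7, 13} → MIN(m.goals_for)=3
  16: ids {17, 21} → MIN(m.goals_for)=0

Nairobi | 1 ; Delhi | 2 ; Berlin | 3 ; Austin | 3 ; Berlin | 0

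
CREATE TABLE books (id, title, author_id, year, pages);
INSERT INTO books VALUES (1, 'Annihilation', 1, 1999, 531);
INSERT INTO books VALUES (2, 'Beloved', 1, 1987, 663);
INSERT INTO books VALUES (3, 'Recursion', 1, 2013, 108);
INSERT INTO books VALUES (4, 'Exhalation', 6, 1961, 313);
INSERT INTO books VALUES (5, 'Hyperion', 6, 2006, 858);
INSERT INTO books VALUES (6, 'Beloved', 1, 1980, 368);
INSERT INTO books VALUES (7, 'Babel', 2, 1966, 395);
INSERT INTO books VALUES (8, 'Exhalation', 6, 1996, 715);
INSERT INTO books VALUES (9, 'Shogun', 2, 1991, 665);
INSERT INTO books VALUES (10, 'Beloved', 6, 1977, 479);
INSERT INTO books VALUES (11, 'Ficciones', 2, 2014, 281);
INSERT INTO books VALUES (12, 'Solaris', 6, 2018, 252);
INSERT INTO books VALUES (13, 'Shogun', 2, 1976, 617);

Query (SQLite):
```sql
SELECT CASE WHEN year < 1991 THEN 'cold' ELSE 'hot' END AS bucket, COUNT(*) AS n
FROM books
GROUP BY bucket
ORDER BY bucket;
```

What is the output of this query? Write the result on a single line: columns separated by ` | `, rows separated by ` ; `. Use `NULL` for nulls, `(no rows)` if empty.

Bucket rows by year < 1991 → 'cold' else 'hot'; count each bucket.

cold | 6 ; hot | 7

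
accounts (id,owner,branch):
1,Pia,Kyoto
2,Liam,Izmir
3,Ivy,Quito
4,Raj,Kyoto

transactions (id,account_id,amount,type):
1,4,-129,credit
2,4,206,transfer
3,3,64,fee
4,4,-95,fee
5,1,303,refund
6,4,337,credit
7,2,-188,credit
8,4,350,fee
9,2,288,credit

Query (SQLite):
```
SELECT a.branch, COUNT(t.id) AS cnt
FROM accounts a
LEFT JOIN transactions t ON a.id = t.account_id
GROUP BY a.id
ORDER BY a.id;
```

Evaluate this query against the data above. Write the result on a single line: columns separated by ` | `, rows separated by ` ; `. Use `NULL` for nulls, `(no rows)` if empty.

Kyoto | 1 ; Izmir | 2 ; Quito | 1 ; Kyoto | 5

LEFT JOIN keeps every accounts row; unmatched ones get NULL for transactions columns.
Group by accounts.id and compute COUNT(t.id). COUNT(col) of an all-NULL group is 0.
  1: ids {5} → COUNT(t.id)=1
  2: ids {7, 9} → COUNT(t.id)=2
  3: ids {3} → COUNT(t.id)=1
  4: ids {1, 2, 4, 6, 8} → COUNT(t.id)=5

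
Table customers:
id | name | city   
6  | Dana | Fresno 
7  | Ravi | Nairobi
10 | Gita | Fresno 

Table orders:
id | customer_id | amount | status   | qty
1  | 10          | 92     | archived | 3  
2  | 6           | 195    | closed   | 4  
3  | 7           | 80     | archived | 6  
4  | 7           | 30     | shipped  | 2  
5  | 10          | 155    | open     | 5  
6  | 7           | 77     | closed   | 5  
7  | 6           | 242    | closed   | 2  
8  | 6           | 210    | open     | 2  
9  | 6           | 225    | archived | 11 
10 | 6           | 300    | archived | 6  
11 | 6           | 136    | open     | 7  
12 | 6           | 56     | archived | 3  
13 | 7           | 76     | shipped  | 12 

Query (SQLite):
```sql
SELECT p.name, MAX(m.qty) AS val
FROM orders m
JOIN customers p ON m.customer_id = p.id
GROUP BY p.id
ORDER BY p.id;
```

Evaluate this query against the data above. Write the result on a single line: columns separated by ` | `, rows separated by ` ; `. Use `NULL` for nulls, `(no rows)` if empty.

Join each orders row to its customers via customer_id.
Group joined rows by customers.id; compute MAX(m.qty) per group.
  6: ids {2, 7, 8, 9, 10, 11, 12} → MAX(m.qty)=11
  7: ids {3, 4, 6, 13} → MAX(m.qty)=12
  10: ids {1, 5} → MAX(m.qty)=5

Dana | 11 ; Ravi | 12 ; Gita | 5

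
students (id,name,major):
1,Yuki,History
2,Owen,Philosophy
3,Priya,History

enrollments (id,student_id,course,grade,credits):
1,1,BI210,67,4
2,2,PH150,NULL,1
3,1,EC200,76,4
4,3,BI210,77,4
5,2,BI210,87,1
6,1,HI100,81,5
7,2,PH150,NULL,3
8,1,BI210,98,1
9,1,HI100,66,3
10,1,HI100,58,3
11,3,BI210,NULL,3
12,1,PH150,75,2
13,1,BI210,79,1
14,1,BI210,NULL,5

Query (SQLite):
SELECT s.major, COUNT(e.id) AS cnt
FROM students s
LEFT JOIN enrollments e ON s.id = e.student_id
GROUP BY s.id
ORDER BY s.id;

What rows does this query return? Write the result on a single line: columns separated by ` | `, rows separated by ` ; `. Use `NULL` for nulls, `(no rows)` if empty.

LEFT JOIN keeps every students row; unmatched ones get NULL for enrollments columns.
Group by students.id and compute COUNT(e.id). COUNT(col) of an all-NULL group is 0.
  1: ids {1, 3, 6, 8, 9, 10, 12, 13, 14} → COUNT(e.id)=9
  2: ids {2, 5, 7} → COUNT(e.id)=3
  3: ids {4, 11} → COUNT(e.id)=2

History | 9 ; Philosophy | 3 ; History | 2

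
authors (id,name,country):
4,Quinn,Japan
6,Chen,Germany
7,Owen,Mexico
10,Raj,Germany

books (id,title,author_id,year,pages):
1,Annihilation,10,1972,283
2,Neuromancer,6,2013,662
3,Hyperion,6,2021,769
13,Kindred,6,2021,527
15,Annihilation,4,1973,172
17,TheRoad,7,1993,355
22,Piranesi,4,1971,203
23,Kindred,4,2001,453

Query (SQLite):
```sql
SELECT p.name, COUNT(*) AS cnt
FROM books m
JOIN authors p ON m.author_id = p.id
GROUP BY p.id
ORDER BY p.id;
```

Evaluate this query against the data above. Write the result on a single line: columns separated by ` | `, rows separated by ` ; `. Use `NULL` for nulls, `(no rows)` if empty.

Quinn | 3 ; Chen | 3 ; Owen | 1 ; Raj | 1

Join each books row to its authors via author_id.
Group joined rows by authors.id; compute COUNT(*) per group.
  4: ids {15, 22, 23} → COUNT(*)=3
  6: ids {2, 3, 13} → COUNT(*)=3
  7: ids {17} → COUNT(*)=1
  10: ids {1} → COUNT(*)=1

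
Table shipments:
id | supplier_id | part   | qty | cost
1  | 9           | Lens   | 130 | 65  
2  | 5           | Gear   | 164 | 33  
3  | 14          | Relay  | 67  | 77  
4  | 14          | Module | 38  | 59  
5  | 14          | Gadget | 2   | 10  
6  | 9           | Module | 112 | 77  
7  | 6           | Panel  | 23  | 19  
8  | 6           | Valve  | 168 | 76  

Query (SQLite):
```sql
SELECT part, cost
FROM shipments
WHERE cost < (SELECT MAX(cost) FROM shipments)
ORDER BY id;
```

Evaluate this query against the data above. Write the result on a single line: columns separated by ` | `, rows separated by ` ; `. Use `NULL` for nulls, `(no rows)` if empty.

Lens | 65 ; Gear | 33 ; Module | 59 ; Gadget | 10 ; Panel | 19 ; Valve | 76

Scalar subquery: MAX(cost) over all shipments rows = 77.
Keep rows where cost < that value.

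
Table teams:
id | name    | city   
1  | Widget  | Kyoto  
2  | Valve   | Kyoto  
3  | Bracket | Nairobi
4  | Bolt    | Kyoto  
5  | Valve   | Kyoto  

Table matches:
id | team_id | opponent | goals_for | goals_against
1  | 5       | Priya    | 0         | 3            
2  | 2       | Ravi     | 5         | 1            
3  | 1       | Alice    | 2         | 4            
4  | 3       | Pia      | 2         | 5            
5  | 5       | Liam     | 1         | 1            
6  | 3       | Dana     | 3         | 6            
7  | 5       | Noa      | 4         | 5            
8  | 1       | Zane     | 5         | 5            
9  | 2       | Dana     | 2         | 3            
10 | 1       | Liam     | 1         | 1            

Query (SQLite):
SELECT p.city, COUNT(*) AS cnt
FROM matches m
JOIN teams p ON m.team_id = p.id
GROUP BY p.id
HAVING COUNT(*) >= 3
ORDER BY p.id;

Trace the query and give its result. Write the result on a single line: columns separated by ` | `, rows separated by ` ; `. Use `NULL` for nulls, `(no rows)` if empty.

Kyoto | 3 ; Kyoto | 3

Join each matches row to its teams via team_id.
Group joined rows by teams.id; compute COUNT(*) per group.
HAVING: keep groups with count ≥ 3.
  1: ids {3, 8, 10} → COUNT(*)=3
  2: ids {2, 9} → COUNT(*)=2
  3: ids {4, 6} → COUNT(*)=2
  5: ids {1, 5, 7} → COUNT(*)=3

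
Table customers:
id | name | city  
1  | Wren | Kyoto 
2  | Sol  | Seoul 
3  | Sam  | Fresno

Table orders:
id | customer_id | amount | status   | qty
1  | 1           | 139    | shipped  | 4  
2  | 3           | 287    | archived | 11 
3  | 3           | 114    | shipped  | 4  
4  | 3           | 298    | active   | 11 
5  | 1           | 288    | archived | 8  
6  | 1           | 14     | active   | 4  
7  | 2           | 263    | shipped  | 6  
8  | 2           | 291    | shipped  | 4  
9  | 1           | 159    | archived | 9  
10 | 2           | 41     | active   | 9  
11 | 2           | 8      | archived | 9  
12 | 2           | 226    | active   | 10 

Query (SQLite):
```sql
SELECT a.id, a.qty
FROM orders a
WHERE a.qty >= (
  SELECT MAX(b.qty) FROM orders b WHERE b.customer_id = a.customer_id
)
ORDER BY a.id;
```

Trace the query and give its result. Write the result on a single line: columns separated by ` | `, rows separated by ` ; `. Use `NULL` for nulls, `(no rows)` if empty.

For each orders row a, compute MAX(qty) over rows sharing a.customer_id.
Keep row a if a.qty >= that per-group MAX.
  customer_id=1: MAX(qty) = 9
  customer_id=2: MAX(qty) = 10
  customer_id=3: MAX(qty) = 11

2 | 11 ; 4 | 11 ; 9 | 9 ; 12 | 10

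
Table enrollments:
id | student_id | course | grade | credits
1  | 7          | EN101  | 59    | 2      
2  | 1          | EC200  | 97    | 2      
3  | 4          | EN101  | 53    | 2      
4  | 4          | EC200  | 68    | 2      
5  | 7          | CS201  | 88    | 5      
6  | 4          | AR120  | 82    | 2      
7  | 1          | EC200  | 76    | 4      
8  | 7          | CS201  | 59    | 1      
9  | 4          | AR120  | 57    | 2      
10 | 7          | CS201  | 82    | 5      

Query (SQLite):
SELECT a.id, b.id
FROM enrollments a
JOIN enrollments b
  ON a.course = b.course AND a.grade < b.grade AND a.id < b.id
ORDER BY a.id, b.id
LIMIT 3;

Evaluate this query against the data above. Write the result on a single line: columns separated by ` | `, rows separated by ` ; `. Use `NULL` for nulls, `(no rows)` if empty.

Pairs (a,b) with same course, a.grade < b.grade, a.id < b.id.
course groups: AR120:{6,9} CS201:{5,8,10} EC200:{2,4,7} EN101:{1,3}
Ordered by (a.id, b.id); first 3.

4 | 7 ; 8 | 10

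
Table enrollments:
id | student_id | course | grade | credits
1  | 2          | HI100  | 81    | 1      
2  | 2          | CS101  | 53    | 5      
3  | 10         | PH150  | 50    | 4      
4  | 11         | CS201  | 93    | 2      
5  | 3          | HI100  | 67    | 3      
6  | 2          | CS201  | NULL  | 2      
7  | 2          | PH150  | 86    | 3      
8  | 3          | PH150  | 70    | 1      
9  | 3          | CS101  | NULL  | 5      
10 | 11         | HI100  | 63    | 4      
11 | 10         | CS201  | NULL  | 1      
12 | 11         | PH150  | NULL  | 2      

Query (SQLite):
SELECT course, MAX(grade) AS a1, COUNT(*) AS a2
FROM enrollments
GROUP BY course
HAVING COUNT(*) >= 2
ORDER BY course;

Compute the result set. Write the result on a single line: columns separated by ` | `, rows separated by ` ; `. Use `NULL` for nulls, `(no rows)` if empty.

Group enrollments by course.
Per group compute: MAX(grade), COUNT(*).
HAVING: drop groups with fewer than 2 rows.
  CS101: ids {2, 9} → MAX(grade)=53, COUNT(*)=2
  CS201: ids {4, 6, 11} → MAX(grade)=93, COUNT(*)=3
  HI100: ids {1, 5, 10} → MAX(grade)=81, COUNT(*)=3
  PH150: ids {3, 7, 8, 12} → MAX(grade)=86, COUNT(*)=4

CS101 | 53 | 2 ; CS201 | 93 | 3 ; HI100 | 81 | 3 ; PH150 | 86 | 4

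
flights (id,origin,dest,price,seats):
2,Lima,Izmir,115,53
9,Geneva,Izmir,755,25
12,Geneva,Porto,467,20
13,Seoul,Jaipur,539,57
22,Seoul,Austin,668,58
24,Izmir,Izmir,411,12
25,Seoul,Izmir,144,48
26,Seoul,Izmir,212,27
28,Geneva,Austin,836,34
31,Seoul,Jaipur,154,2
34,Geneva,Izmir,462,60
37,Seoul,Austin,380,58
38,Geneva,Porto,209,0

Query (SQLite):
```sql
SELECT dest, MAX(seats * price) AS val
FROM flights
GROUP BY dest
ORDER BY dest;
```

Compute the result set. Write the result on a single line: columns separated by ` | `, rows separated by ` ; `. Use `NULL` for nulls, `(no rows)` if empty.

For each row compute seats * price.
Group by dest; take MAX of the expression per group.
  Austin: ids {22, 28, 37} → MAX(seats * price)=38744
  Izmir: ids {2, 9, 24, 25, 26, 34} → MAX(seats * price)=27720
  Jaipur: ids {13, 31} → MAX(seats * price)=30723
  Porto: ids {12, 38} → MAX(seats * price)=9340

Austin | 38744 ; Izmir | 27720 ; Jaipur | 30723 ; Porto | 9340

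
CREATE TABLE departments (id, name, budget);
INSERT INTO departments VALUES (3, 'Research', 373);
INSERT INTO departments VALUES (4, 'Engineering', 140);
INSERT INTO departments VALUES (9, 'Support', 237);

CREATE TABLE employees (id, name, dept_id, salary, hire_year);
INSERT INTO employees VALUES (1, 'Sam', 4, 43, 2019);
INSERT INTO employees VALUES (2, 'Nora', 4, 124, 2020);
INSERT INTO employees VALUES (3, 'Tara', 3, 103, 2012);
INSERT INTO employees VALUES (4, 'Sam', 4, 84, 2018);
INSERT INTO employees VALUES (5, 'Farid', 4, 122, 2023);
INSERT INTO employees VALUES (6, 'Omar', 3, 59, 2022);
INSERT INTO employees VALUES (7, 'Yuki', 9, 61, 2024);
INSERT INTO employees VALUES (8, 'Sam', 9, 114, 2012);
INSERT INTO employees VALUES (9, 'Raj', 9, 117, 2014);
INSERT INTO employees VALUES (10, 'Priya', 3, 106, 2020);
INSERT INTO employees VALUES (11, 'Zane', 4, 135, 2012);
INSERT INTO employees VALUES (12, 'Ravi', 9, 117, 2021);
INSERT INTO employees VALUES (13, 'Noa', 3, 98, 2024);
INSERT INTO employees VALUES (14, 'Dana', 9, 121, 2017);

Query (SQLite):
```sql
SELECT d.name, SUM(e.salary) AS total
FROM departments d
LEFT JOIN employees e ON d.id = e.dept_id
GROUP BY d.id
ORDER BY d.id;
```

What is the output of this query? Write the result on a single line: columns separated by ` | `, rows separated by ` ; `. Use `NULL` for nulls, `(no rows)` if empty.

Research | 366 ; Engineering | 508 ; Support | 530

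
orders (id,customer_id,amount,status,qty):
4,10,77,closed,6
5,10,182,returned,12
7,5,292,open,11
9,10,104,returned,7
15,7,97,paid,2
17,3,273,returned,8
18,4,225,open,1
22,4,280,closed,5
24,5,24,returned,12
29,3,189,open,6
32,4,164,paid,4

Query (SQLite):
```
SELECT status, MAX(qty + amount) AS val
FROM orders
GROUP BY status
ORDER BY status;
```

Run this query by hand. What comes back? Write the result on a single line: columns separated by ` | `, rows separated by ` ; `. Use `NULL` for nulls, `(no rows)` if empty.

closed | 285 ; open | 303 ; paid | 168 ; returned | 281

For each row compute qty + amount.
Group by status; take MAX of the expression per group.
  closed: ids {4, 22} → MAX(qty + amount)=285
  open: ids {7, 18, 29} → MAX(qty + amount)=303
  paid: ids {15, 32} → MAX(qty + amount)=168
  returned: ids {5, 9, 17, 24} → MAX(qty + amount)=281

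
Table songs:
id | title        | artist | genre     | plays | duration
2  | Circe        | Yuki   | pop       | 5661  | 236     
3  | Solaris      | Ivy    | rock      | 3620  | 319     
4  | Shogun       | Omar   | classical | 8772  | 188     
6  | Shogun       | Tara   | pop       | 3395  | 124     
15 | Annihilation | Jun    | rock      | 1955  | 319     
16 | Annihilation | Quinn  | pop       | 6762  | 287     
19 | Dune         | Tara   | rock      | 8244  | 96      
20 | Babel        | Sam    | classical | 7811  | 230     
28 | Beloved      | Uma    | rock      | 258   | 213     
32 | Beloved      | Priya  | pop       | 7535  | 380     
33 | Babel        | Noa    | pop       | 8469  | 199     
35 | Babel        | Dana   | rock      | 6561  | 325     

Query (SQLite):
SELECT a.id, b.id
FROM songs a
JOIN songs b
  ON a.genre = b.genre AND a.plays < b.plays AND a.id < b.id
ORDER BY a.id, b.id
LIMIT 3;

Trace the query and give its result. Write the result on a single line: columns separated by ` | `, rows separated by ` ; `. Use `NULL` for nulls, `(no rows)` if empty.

2 | 16 ; 2 | 32 ; 2 | 33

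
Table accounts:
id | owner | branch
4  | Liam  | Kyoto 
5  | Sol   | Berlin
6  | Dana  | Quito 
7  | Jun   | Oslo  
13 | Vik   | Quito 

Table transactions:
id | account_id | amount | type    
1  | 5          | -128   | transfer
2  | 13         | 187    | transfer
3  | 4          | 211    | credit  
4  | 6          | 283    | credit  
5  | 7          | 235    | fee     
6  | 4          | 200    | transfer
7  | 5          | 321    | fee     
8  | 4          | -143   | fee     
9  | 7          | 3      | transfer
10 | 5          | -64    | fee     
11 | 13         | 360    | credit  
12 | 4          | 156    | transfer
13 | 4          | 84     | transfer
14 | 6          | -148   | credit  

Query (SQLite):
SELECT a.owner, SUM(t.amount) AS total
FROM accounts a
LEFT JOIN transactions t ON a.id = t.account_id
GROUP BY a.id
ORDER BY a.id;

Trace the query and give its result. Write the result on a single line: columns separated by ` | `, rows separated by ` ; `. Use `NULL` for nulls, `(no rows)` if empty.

LEFT JOIN keeps every accounts row; unmatched ones get NULL for transactions columns.
Group by accounts.id and compute SUM(t.amount). SUM over an all-NULL group is NULL.
  4: ids {3, 6, 8, 12, 13} → SUM(t.amount)=508
  5: ids {1, 7, 10} → SUM(t.amount)=129
  6: ids {4, 14} → SUM(t.amount)=135
  7: ids {5, 9} → SUM(t.amount)=238
  13: ids {2, 11} → SUM(t.amount)=547

Liam | 508 ; Sol | 129 ; Dana | 135 ; Jun | 238 ; Vik | 547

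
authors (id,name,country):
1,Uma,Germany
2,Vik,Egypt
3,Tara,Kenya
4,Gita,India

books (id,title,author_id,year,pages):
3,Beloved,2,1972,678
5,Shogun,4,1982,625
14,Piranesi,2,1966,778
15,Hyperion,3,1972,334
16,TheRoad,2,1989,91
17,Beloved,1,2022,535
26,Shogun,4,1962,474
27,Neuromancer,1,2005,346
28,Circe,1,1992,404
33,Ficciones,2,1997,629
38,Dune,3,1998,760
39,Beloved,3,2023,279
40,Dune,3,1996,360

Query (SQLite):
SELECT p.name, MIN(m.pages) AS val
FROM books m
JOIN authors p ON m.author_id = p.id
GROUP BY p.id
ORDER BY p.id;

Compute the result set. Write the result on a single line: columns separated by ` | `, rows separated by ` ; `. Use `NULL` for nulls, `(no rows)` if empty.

Uma | 346 ; Vik | 91 ; Tara | 279 ; Gita | 474

Join each books row to its authors via author_id.
Group joined rows by authors.id; compute MIN(m.pages) per group.
  1: ids {17, 27, 28} → MIN(m.pages)=346
  2: ids {3, 14, 16, 33} → MIN(m.pages)=91
  3: ids {15, 38, 39, 40} → MIN(m.pages)=279
  4: ids {5, 26} → MIN(m.pages)=474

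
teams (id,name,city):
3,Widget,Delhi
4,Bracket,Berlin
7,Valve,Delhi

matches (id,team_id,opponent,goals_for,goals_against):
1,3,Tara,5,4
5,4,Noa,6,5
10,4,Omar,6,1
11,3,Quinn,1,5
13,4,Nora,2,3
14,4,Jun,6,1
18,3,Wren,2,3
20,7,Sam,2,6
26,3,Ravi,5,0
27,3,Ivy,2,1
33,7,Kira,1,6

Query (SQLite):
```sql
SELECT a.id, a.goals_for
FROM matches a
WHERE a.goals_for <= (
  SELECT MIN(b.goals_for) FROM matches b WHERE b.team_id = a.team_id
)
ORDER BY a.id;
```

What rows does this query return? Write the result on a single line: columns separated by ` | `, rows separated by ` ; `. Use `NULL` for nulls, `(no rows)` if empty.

For each matches row a, compute MIN(goals_for) over rows sharing a.team_id.
Keep row a if a.goals_for <= that per-group MIN.
  team_id=3: MIN(goals_for) = 1
  team_id=4: MIN(goals_for) = 2
  team_id=7: MIN(goals_for) = 1

11 | 1 ; 13 | 2 ; 33 | 1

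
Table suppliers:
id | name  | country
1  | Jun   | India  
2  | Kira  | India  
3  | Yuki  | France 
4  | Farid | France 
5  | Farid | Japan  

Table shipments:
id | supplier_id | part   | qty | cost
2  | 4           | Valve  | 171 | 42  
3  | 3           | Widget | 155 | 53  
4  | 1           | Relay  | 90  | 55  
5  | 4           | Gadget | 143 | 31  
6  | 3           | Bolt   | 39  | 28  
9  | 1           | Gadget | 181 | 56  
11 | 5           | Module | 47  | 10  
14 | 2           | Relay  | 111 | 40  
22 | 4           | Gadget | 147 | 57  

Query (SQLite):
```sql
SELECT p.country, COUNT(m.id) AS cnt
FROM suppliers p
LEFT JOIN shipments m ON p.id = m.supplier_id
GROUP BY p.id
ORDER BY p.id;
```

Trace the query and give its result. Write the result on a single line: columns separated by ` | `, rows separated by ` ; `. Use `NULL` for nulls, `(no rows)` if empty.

India | 2 ; India | 1 ; France | 2 ; France | 3 ; Japan | 1

LEFT JOIN keeps every suppliers row; unmatched ones get NULL for shipments columns.
Group by suppliers.id and compute COUNT(m.id). COUNT(col) of an all-NULL group is 0.
  1: ids {4, 9} → COUNT(m.id)=2
  2: ids {14} → COUNT(m.id)=1
  3: ids {3, 6} → COUNT(m.id)=2
  4: ids {2, 5, 22} → COUNT(m.id)=3
  5: ids {11} → COUNT(m.id)=1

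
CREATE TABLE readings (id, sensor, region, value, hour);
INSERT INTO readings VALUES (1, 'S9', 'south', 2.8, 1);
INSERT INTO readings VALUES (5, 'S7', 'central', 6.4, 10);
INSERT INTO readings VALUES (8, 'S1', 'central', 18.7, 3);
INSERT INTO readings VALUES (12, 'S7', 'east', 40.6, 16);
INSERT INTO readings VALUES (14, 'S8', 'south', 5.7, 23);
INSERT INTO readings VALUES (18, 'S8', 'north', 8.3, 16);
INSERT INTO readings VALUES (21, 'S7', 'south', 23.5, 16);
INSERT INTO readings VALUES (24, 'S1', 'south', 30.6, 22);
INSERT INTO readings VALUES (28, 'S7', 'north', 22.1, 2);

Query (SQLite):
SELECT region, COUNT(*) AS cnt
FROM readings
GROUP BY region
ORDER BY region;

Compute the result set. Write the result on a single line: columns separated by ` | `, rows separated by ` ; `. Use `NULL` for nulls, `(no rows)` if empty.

central | 2 ; east | 1 ; north | 2 ; south | 4

Partition readings by region; compute COUNT(*) within each group.
  central: ids {5, 8} → COUNT(*)=2
  east: ids {12} → COUNT(*)=1
  north: ids {18, 28} → COUNT(*)=2
  south: ids {1, 14, 21, 24} → COUNT(*)=4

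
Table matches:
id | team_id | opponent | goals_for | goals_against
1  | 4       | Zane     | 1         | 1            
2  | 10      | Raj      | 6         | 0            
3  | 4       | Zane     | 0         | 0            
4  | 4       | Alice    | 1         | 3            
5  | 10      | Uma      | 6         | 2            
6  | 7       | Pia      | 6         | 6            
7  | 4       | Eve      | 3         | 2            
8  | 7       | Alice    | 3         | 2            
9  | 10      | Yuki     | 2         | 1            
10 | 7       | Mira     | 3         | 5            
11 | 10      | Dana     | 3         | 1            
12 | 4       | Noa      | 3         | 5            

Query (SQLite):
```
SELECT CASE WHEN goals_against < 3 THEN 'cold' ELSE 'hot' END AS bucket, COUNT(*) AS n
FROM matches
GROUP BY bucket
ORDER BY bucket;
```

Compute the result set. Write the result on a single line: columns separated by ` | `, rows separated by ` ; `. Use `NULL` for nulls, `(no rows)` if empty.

cold | 8 ; hot | 4

Bucket rows by goals_against < 3 → 'cold' else 'hot'; count each bucket.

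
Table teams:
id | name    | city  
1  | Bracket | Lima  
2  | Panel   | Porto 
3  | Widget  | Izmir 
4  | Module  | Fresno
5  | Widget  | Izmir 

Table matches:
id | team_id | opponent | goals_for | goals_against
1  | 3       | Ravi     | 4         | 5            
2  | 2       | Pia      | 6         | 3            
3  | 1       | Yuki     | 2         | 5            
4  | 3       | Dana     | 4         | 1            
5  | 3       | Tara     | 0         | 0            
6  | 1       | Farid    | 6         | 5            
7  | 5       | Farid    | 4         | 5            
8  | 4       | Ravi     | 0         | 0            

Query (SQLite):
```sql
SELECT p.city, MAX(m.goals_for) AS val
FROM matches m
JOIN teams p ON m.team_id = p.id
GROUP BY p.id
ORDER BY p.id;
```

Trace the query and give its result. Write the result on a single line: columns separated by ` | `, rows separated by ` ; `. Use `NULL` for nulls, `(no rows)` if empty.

Lima | 6 ; Porto | 6 ; Izmir | 4 ; Fresno | 0 ; Izmir | 4

Join each matches row to its teams via team_id.
Group joined rows by teams.id; compute MAX(m.goals_for) per group.
  1: ids {3, 6} → MAX(m.goals_for)=6
  2: ids {2} → MAX(m.goals_for)=6
  3: ids {1, 4, 5} → MAX(m.goals_for)=4
  4: ids {8} → MAX(m.goals_for)=0
  5: ids {7} → MAX(m.goals_for)=4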